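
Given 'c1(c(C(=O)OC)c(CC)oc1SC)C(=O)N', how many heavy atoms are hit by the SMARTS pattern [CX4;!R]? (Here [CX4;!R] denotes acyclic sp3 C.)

The query [CX4;!R] means: aliphatic carbon with four total connections, not in a ring.
Check the 16 heavy atoms by environment: 1× o (aromatic, X2, in 5-ring) → no; 4× c (aromatic, X3, in 5-ring) → no; 2× C (X3, acyclic) → no; 2× O (X1, acyclic) → no; 1× O (X2, acyclic) → no; 4× C (X4, acyclic) → match; 1× N (X3, acyclic) → no; 1× S (X2, acyclic) → no.
That gives 4 matching atoms.

4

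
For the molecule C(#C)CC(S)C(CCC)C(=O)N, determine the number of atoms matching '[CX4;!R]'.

6

The query [CX4;!R] means: aliphatic carbon with four total connections, not in a ring.
Check the 12 heavy atoms by environment: 6× C (X4, acyclic) → match; 2× C (X2, acyclic) → no; 1× S (X2, acyclic) → no; 1× C (X3, acyclic) → no; 1× O (X1, acyclic) → no; 1× N (X3, acyclic) → no.
That gives 6 matching atoms.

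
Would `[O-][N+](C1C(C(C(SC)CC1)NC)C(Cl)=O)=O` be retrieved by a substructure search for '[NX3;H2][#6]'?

No

The pattern [NX3;H2][#6] describes a trivalent nitrogen with two H attached to carbon — a primary amine.
The closest candidate here is an N-methylamino group (-NHCH3), but the nitrogen bears two carbons and only one H (H1), not H2. No other fragment satisfies the full query, so there is no match.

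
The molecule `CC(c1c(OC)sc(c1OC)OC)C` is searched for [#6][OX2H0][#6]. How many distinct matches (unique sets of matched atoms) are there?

3

[#6][OX2H0][#6] is the SMARTS for an ether: an aliphatic oxygen bridging two carbons with no H on the oxygen.
The molecule carries 3 separate instances of a methoxy ether (-OCH3) meeting every constraint; each maps to a distinct set of atoms, giving 3 matches.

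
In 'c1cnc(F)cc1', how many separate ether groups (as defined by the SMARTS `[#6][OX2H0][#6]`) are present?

0

[#6][OX2H0][#6] is the SMARTS for an ether: an aliphatic oxygen bridging two carbons with no H on the oxygen.
No fragment in the molecule satisfies every constraint, giving 0 matches.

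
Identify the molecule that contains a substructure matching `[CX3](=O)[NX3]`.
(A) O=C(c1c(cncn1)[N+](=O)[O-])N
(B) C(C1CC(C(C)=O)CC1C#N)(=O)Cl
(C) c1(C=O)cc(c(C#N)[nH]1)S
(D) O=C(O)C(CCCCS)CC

[CX3](=O)[NX3] describes a carbonyl carbon bonded to a trivalent nitrogen (an amide).
(A) contains a primary amide (-C(=O)NH2), which satisfies every atom and bond constraint.
(B) has a nitrile (-C#N) but the nitrile N is NX1 (triple-bonded), not NX3.
(C) has a nitrile (-C#N) but the nitrile N is NX1 (triple-bonded), not NX3.
(D) has a carboxylic acid group (-C(=O)OH) but the carbonyl is bonded to O, not to an NX3 nitrogen.
So the answer is (A).

A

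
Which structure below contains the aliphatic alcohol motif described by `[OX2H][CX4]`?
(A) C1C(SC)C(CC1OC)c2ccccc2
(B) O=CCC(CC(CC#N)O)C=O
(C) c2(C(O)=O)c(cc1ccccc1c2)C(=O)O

[OX2H][CX4] describes a hydroxyl oxygen bound to an sp3 (X4) carbon (an aliphatic alcohol).
(A) has a methoxy ether (-OCH3) but the oxygen has H0 (ether), not H1.
(B) contains a hydroxyl group (-OH), which satisfies every atom and bond constraint.
(C) has a carboxylic acid group (-C(=O)OH) but the -OH is on a CX3 carbonyl carbon, not a CX4 carbon.
So the answer is (B).

B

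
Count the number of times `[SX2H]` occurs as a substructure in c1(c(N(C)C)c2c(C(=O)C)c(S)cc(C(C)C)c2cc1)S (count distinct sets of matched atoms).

2

[SX2H] is the SMARTS for a thiol: an aliphatic sulfur with two connections, one being H.
The molecule carries 2 separate instances of a thiol (-SH) meeting every constraint; each maps to a distinct set of atoms, giving 2 matches.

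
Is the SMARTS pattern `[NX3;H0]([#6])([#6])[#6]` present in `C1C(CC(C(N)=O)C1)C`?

The pattern [NX3;H0]([#6])([#6])[#6] describes a trivalent nitrogen with no H, bonded to three carbons — a tertiary amine.
The closest candidate here is a primary amide (-C(=O)NH2), but the amide nitrogen has H2 and only one carbon neighbour. No other fragment satisfies the full query, so there is no match.

No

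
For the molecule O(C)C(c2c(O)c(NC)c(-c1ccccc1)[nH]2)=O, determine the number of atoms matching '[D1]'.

4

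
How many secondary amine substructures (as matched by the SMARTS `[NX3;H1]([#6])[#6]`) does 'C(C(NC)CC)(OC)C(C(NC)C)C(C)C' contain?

[NX3;H1]([#6])[#6] is the SMARTS for a secondary amine: a trivalent nitrogen with one H, bonded to two carbons.
The molecule carries 2 separate instances of an N-methylamino group (-NHCH3) meeting every constraint; each maps to a distinct set of atoms, giving 2 matches.

2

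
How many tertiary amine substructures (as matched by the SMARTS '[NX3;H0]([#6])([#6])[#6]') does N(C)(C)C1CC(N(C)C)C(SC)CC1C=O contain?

[NX3;H0]([#6])([#6])[#6] is the SMARTS for a tertiary amine: a trivalent nitrogen with no H, bonded to three carbons.
The molecule carries 2 separate instances of a dimethylamino group (-N(CH3)2) meeting every constraint; each maps to a distinct set of atoms, giving 2 matches.

2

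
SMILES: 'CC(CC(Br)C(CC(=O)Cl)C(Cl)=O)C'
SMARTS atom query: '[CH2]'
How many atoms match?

The query [CH2] means: aliphatic carbon with exactly two hydrogens.
Check the 14 heavy atoms by environment: 2× C (H2) → match; 3× C (H1) → no; 1× Br (H0) → no; 2× C (H0) → no; 2× O (H0) → no; 2× Cl (H0) → no; 2× C (H3) → no.
That gives 2 matching atoms.

2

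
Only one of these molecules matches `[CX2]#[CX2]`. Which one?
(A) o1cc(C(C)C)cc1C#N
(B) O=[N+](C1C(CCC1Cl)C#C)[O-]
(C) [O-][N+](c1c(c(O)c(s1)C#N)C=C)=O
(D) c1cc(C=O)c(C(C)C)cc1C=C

[CX2]#[CX2] describes a carbon-carbon triple bond (an alkyne).
(A) has a nitrile (-C#N) but the triple bond is C#N, not C#C.
(B) contains an ethynyl group (-C#CH), which satisfies every atom and bond constraint.
(C) has a vinyl group (-CH=CH2) but the C=C is a double bond; both carbons are CX3, not CX2.
(D) has a vinyl group (-CH=CH2) but the C=C is a double bond; both carbons are CX3, not CX2.
So the answer is (B).

B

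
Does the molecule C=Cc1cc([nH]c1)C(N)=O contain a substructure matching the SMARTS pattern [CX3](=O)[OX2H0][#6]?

The pattern [CX3](=O)[OX2H0][#6] describes a carbonyl carbon bonded to an oxygen that is itself bonded to carbon (no H on that O) — an ester.
The closest candidate here is a primary amide (-C(=O)NH2), but the carbonyl is bonded to N, not to an O-C linkage. No other fragment satisfies the full query, so there is no match.

No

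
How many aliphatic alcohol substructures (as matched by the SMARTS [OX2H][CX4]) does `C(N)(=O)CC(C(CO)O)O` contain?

3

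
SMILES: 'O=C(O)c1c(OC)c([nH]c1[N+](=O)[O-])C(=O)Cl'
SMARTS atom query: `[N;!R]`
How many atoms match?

1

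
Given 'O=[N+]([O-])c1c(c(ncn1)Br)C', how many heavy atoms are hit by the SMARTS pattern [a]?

The query [a] means: a matches any aromatic atom.
Check the 11 heavy atoms by environment: 2× n (aromatic) → match; 4× c (aromatic) → match; 1× C → no; 1× Br → no; 1× N (charge +1) → no; 1× O (charge -1) → no; 1× O → no.
Summing the matching environments: 2 + 4 = 6 matching atoms.

6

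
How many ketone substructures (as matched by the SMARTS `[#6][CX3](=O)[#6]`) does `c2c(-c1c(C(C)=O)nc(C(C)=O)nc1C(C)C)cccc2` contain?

2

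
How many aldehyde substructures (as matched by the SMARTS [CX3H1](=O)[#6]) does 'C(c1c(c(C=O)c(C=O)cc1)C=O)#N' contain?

3

[CX3H1](=O)[#6] is the SMARTS for an aldehyde: an sp2 carbon with one H, double-bonded to O and single-bonded to carbon.
The molecule carries 3 separate instances of an aldehyde (-CHO) meeting every constraint; each maps to a distinct set of atoms, giving 3 matches.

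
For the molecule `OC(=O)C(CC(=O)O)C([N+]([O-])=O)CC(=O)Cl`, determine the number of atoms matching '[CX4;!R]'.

Check the 16 heavy atoms by environment: 4× C (X4, acyclic) → match; 3× C (X3, acyclic) → no; 4× O (X1, acyclic) → no; 1× Cl (X1, acyclic) → no; 2× O (X2, acyclic) → no; 1× N (charge +1, X3, acyclic) → no; 1× O (charge -1, X1, acyclic) → no.
That gives 4 matching atoms.

4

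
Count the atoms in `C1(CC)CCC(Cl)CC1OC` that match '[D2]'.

The query [D2] means: atom with exactly two heavy-atom neighbours.
Check the 11 heavy atoms by environment: 4× C (D2) → match; 3× C (D3) → no; 2× C (D1) → no; 1× Cl (D1) → no; 1× O (D2) → match.
Summing the matching environments: 4 + 1 = 5 matching atoms.

5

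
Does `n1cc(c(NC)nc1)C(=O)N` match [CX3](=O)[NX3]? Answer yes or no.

The pattern [CX3](=O)[NX3] describes a carbonyl carbon bonded to a trivalent nitrogen — an amide.
The molecule carries a primary amide (-C(=O)NH2), whose atoms satisfy every constraint of the query, so the pattern matches.

Yes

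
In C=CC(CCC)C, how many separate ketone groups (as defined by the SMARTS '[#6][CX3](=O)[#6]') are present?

0

[#6][CX3](=O)[#6] is the SMARTS for a ketone: a carbonyl carbon (no H) flanked by two carbons.
No fragment in the molecule satisfies every constraint, giving 0 matches.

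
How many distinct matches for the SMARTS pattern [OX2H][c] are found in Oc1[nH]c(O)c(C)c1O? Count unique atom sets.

3

[OX2H][c] is the SMARTS for a phenol: a hydroxyl oxygen attached to an aromatic carbon.
The molecule carries 3 separate instances of a hydroxyl group (-OH) meeting every constraint; each maps to a distinct set of atoms, giving 3 matches.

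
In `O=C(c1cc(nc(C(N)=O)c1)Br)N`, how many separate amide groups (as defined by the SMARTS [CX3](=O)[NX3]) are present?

[CX3](=O)[NX3] is the SMARTS for an amide: a carbonyl carbon bonded to a trivalent nitrogen.
The molecule carries 2 separate instances of a primary amide (-C(=O)NH2) meeting every constraint; each maps to a distinct set of atoms, giving 2 matches.

2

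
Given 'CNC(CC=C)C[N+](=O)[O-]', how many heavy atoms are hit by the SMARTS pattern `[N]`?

2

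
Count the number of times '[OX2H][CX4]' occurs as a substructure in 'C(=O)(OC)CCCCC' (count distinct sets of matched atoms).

[OX2H][CX4] is the SMARTS for an aliphatic alcohol: a hydroxyl oxygen bound to an sp3 (X4) carbon.
No fragment in the molecule satisfies every constraint, giving 0 matches.

0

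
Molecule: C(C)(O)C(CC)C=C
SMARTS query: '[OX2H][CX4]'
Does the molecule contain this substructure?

Yes

The pattern [OX2H][CX4] describes a hydroxyl oxygen bound to an sp3 (X4) carbon — an aliphatic alcohol.
The molecule carries a hydroxyl group (-OH), whose atoms satisfy every constraint of the query, so the pattern matches.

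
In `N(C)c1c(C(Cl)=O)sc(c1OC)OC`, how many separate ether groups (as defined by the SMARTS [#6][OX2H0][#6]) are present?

2

[#6][OX2H0][#6] is the SMARTS for an ether: an aliphatic oxygen bridging two carbons with no H on the oxygen.
The molecule carries 2 separate instances of a methoxy ether (-OCH3) meeting every constraint; each maps to a distinct set of atoms, giving 2 matches.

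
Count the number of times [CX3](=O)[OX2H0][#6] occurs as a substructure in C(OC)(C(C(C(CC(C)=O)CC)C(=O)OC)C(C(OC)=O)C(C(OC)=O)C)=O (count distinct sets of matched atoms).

4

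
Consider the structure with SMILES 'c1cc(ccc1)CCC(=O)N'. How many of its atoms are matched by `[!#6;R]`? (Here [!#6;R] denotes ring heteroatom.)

0

The query [!#6;R] means: non-carbon atom that is part of a ring.
Check the 11 heavy atoms by environment: 3× C (acyclic) → no; 6× c (aromatic, in 6-ring) → no; 1× O (acyclic) → no; 1× N (acyclic) → no.
No environment satisfies the query, so 0 matching atoms.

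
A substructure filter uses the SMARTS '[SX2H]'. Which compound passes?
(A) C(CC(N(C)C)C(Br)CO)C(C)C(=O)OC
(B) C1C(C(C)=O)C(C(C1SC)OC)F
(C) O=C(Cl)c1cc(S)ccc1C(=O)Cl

[SX2H] describes an aliphatic sulfur with two connections, one being H (a thiol).
(A) has a hydroxyl group (-OH) but it is an -OH, not an -SH.
(B) has a methylthio ether (-SCH3) but the sulfur has H0 (bonded to two carbons), not H1.
(C) contains a thiol (-SH), which satisfies every atom and bond constraint.
So the answer is (C).

C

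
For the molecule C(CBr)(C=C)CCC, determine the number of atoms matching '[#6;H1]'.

2

The query [#6;H1] means: any carbon bearing exactly one hydrogen.
Check the 8 heavy atoms by environment: 4× C (H2) → no; 2× C (H1) → match; 1× C (H3) → no; 1× Br (H0) → no.
That gives 2 matching atoms.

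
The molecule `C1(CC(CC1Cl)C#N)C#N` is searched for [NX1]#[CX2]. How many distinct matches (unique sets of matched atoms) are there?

2

[NX1]#[CX2] is the SMARTS for a nitrile: a nitrogen triple-bonded to a two-connected carbon.
The molecule carries 2 separate instances of a nitrile (-C#N) meeting every constraint; each maps to a distinct set of atoms, giving 2 matches.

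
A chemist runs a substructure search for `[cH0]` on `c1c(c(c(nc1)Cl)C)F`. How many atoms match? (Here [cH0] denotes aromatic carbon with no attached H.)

The query [cH0] means: aromatic carbon with no attached hydrogen (substituted or ring-fusion).
Check the 9 heavy atoms by environment: 1× n (aromatic, H0) → no; 3× c (aromatic, H0) → match; 2× c (aromatic, H1) → no; 1× Cl (H0) → no; 1× C (H3) → no; 1× F (H0) → no.
That gives 3 matching atoms.

3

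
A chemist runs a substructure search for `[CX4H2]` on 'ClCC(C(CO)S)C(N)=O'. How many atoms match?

2

Check the 10 heavy atoms by environment: 2× C (H2, X4) → match; 2× C (H1, X4) → no; 1× S (H1, X2) → no; 1× C (H0, X3) → no; 1× O (H0, X1) → no; 1× N (H2, X3) → no; 1× O (H1, X2) → no; 1× Cl (H0, X1) → no.
That gives 2 matching atoms.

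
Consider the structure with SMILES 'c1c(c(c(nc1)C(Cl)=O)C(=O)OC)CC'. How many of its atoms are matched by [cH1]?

2

The query [cH1] means: aromatic carbon bearing exactly one hydrogen.
Check the 15 heavy atoms by environment: 1× n (aromatic, H0) → no; 2× c (aromatic, H1) → match; 3× c (aromatic, H0) → no; 2× C (H0) → no; 3× O (H0) → no; 1× Cl (H0) → no; 1× C (H2) → no; 2× C (H3) → no.
That gives 2 matching atoms.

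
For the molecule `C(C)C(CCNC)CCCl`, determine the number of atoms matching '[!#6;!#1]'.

Check the 10 heavy atoms by environment: 8× C → no; 1× Cl → match; 1× N → match.
Summing the matching environments: 1 + 1 = 2 matching atoms.

2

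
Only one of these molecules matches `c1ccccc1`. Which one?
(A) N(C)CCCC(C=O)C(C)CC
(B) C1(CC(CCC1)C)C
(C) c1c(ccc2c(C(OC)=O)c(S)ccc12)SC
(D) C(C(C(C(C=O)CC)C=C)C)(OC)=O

C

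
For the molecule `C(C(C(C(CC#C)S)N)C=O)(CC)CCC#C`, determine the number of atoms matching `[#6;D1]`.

3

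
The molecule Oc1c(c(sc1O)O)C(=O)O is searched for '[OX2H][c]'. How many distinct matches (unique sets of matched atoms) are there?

3

[OX2H][c] is the SMARTS for a phenol: a hydroxyl oxygen attached to an aromatic carbon.
The molecule carries 3 separate instances of a hydroxyl group (-OH) meeting every constraint; each maps to a distinct set of atoms, giving 3 matches.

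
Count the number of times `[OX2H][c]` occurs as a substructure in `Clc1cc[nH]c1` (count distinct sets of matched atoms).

0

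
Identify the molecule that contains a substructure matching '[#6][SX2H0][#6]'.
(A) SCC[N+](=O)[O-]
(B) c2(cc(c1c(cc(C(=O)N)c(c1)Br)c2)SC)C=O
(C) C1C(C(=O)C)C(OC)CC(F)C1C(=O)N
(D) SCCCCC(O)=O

B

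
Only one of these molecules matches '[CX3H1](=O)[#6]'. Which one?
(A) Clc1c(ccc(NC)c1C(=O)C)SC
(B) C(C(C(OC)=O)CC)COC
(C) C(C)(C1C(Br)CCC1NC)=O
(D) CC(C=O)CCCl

[CX3H1](=O)[#6] describes an sp2 carbon with one H, double-bonded to O and single-bonded to carbon (an aldehyde).
(A) has an acetyl/ketone group (-C(=O)CH3) but the carbonyl carbon has H0 (two carbon neighbours), not H1.
(B) has a methyl-ester group (-C(=O)OCH3) but the carbonyl carbon has H0, not H1.
(C) has an acetyl/ketone group (-C(=O)CH3) but the carbonyl carbon has H0 (two carbon neighbours), not H1.
(D) contains an aldehyde (-CHO), which satisfies every atom and bond constraint.
So the answer is (D).

D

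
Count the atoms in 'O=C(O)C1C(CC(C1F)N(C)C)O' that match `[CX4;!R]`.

Check the 13 heavy atoms by environment: 5× C (X4, in 5-ring) → no; 1× N (X3, acyclic) → no; 2× C (X4, acyclic) → match; 2× O (X2, acyclic) → no; 1× F (X1, acyclic) → no; 1× C (X3, acyclic) → no; 1× O (X1, acyclic) → no.
That gives 2 matching atoms.

2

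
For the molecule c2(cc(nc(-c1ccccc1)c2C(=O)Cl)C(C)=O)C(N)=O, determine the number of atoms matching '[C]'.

The query [C] means: uppercase C matches aliphatic (non-aromatic) carbon only.
Check the 21 heavy atoms by environment: 1× n (aromatic) → no; 11× c (aromatic) → no; 4× C → match; 3× O → no; 1× N → no; 1× Cl → no.
That gives 4 matching atoms.

4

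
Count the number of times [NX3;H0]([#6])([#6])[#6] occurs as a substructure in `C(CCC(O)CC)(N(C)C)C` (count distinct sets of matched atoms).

[NX3;H0]([#6])([#6])[#6] is the SMARTS for a tertiary amine: a trivalent nitrogen with no H, bonded to three carbons.
Exactly one fragment in the molecule meets all constraints, giving 1 match.

1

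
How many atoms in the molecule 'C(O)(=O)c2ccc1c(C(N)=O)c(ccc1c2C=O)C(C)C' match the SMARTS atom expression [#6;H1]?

6

Check the 21 heavy atoms by environment: 6× c (aromatic, H0) → no; 4× c (aromatic, H1) → match; 2× C (H0) → no; 3× O (H0) → no; 1× O (H1) → no; 2× C (H1) → match; 2× C (H3) → no; 1× N (H2) → no.
Summing the matching environments: 4 + 2 = 6 matching atoms.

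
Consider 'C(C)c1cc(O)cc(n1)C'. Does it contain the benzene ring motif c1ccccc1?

No

The pattern c1ccccc1 describes six aromatic carbons in a ring — a benzene ring.
The closest candidate here is a methyl group (-CH3), but no six-membered all-carbon aromatic ring is present. No other fragment satisfies the full query, so there is no match.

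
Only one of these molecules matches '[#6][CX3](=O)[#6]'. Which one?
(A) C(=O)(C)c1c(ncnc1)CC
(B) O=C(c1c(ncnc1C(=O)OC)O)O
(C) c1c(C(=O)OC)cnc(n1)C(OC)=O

[#6][CX3](=O)[#6] describes a carbonyl carbon (no H) flanked by two carbons (a ketone).
(A) contains an acetyl/ketone group (-C(=O)CH3), which satisfies every atom and bond constraint.
(B) has a methyl-ester group (-C(=O)OCH3) but one neighbour of the carbonyl carbon is O, not C.
(C) has a methyl-ester group (-C(=O)OCH3) but one neighbour of the carbonyl carbon is O, not C.
So the answer is (A).

A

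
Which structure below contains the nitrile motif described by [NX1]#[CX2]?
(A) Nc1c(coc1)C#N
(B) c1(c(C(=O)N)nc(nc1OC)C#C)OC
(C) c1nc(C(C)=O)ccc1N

A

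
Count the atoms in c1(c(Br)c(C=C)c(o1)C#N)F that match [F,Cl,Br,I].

2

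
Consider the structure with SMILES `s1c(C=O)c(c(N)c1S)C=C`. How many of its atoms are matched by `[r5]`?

5

The query [r5] means: r5 matches atoms in a five-membered ring.
Check the 11 heavy atoms by environment: 1× s (aromatic, in 5-ring) → match; 4× c (aromatic, in 5-ring) → match; 1× N (acyclic) → no; 3× C (acyclic) → no; 1× S (acyclic) → no; 1× O (acyclic) → no.
Summing the matching environments: 1 + 4 = 5 matching atoms.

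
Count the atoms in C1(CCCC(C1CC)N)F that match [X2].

0

The query [X2] means: any atom with exactly two total connections (bonds + H).
Check the 10 heavy atoms by environment: 8× C (X4) → no; 1× F (X1) → no; 1× N (X3) → no.
No environment satisfies the query, so 0 matching atoms.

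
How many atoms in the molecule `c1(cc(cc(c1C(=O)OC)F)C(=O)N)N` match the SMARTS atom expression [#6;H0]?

The query [#6;H0] means: any carbon with no attached hydrogen.
Check the 15 heavy atoms by environment: 2× c (aromatic, H1) → no; 4× c (aromatic, H0) → match; 2× C (H0) → match; 3× O (H0) → no; 1× C (H3) → no; 1× F (H0) → no; 2× N (H2) → no.
Summing the matching environments: 4 + 2 = 6 matching atoms.

6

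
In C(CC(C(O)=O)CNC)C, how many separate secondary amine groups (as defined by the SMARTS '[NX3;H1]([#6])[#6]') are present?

1

[NX3;H1]([#6])[#6] is the SMARTS for a secondary amine: a trivalent nitrogen with one H, bonded to two carbons.
Exactly one fragment in the molecule meets all constraints, giving 1 match.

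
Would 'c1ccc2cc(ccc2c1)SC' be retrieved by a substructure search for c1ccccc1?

The pattern c1ccccc1 describes six aromatic carbons in a ring — a benzene ring.
The required atom environment is present in the molecule, so the pattern matches.

Yes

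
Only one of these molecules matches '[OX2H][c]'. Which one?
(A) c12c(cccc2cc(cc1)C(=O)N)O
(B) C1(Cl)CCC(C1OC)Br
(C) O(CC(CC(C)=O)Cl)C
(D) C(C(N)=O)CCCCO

A

[OX2H][c] describes a hydroxyl oxygen attached to an aromatic carbon (a phenol).
(A) contains a hydroxyl group (-OH), which satisfies every atom and bond constraint.
(B) has a methoxy ether (-OCH3) but the oxygen has H0, not H1.
(C) has a methoxy ether (-OCH3) but the oxygen has H0, not H1.
(D) has a hydroxyl group (-OH) but the -OH is on an aliphatic carbon, not an aromatic c.
So the answer is (A).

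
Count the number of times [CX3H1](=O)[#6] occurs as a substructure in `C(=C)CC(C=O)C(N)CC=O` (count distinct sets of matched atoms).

2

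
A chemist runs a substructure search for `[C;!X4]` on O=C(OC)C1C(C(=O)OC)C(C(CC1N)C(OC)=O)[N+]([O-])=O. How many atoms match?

The query [C;!X4] means: aliphatic carbon that does not have four total connections.
Check the 22 heavy atoms by environment: 9× C (X4) → no; 3× C (X3) → match; 4× O (X1) → no; 3× O (X2) → no; 1× N (charge +1, X3) → no; 1× O (charge -1, X1) → no; 1× N (X3) → no.
That gives 3 matching atoms.

3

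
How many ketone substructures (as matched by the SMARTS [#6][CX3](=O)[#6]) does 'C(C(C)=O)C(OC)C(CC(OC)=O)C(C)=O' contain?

[#6][CX3](=O)[#6] is the SMARTS for a ketone: a carbonyl carbon (no H) flanked by two carbons.
The molecule carries 2 separate instances of an acetyl/ketone group (-C(=O)CH3) meeting every constraint; each maps to a distinct set of atoms, giving 2 matches.

2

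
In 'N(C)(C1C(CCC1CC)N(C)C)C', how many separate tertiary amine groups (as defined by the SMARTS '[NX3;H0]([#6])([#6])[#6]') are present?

[NX3;H0]([#6])([#6])[#6] is the SMARTS for a tertiary amine: a trivalent nitrogen with no H, bonded to three carbons.
The molecule carries 2 separate instances of a dimethylamino group (-N(CH3)2) meeting every constraint; each maps to a distinct set of atoms, giving 2 matches.

2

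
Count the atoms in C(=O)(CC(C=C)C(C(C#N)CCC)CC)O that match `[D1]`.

6

The query [D1] means: atom with exactly one heavy-atom neighbour (degree 1).
Check the 16 heavy atoms by environment: 6× C (D2) → no; 4× C (D3) → no; 2× O (D1) → match; 3× C (D1) → match; 1× N (D1) → match.
Summing the matching environments: 2 + 3 + 1 = 6 matching atoms.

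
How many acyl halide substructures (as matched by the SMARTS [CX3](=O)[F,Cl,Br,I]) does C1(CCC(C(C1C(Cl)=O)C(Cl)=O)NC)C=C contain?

2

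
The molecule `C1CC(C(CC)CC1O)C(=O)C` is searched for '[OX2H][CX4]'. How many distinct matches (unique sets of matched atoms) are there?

1

[OX2H][CX4] is the SMARTS for an aliphatic alcohol: a hydroxyl oxygen bound to an sp3 (X4) carbon.
Exactly one fragment in the molecule meets all constraints, giving 1 match.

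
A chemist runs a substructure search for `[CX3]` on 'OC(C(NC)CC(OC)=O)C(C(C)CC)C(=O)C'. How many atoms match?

2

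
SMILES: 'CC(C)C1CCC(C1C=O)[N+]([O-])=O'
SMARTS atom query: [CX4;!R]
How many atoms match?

3

The query [CX4;!R] means: aliphatic carbon with four total connections, not in a ring.
Check the 13 heavy atoms by environment: 5× C (X4, in 5-ring) → no; 1× N (charge +1, X3, acyclic) → no; 1× O (charge -1, X1, acyclic) → no; 2× O (X1, acyclic) → no; 3× C (X4, acyclic) → match; 1× C (X3, acyclic) → no.
That gives 3 matching atoms.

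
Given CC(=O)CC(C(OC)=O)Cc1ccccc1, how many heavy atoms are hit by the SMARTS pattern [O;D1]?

2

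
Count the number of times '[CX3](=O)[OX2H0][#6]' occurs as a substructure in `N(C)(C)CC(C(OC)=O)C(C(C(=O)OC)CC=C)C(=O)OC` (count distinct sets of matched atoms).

[CX3](=O)[OX2H0][#6] is the SMARTS for an ester: a carbonyl carbon bonded to an oxygen that is itself bonded to carbon (no H on that O).
The molecule carries 3 separate instances of a methyl-ester group (-C(=O)OCH3) meeting every constraint; each maps to a distinct set of atoms, giving 3 matches.

3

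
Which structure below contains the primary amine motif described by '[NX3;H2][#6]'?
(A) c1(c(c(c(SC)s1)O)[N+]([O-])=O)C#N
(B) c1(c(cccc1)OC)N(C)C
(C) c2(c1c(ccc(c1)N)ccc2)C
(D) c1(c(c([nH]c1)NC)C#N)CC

C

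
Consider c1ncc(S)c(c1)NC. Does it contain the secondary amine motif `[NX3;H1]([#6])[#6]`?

The pattern [NX3;H1]([#6])[#6] describes a trivalent nitrogen with one H, bonded to two carbons — a secondary amine.
The molecule carries an N-methylamino group (-NHCH3), whose atoms satisfy every constraint of the query, so the pattern matches.

Yes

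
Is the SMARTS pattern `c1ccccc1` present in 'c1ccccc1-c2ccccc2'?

Yes

The pattern c1ccccc1 describes six aromatic carbons in a ring — a benzene ring.
The molecule carries a phenyl ring, whose atoms satisfy every constraint of the query, so the pattern matches.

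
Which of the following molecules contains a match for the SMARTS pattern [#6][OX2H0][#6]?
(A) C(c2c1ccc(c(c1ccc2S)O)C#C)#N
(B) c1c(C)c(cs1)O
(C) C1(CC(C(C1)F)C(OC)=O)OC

[#6][OX2H0][#6] describes an aliphatic oxygen bridging two carbons with no H on the oxygen (an ether).
(A) has a hydroxyl group (-OH) but the oxygen has H1, not H0 bridging two carbons.
(B) has a hydroxyl group (-OH) but the oxygen has H1, not H0 bridging two carbons.
(C) contains a methoxy ether (-OCH3), which satisfies every atom and bond constraint.
So the answer is (C).

C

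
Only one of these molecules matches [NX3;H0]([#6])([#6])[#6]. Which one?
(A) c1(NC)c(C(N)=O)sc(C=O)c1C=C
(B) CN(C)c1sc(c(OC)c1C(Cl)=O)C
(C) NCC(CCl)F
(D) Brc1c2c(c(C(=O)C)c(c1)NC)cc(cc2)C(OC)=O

[NX3;H0]([#6])([#6])[#6] describes a trivalent nitrogen with no H, bonded to three carbons (a tertiary amine).
(A) has an N-methylamino group (-NHCH3) but the nitrogen still has one H (H1), not H0.
(B) contains a dimethylamino group (-N(CH3)2), which satisfies every atom and bond constraint.
(C) has a primary amino group (-NH2) but the nitrogen has H2, not H0 with three carbons.
(D) has an N-methylamino group (-NHCH3) but the nitrogen still has one H (H1), not H0.
So the answer is (B).

B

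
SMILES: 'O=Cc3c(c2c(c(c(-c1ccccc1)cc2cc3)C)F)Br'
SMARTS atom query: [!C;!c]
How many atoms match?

The query [!C;!c] means: neither aliphatic nor aromatic carbon — same as [!#6].
Check the 21 heavy atoms by environment: 16× c (aromatic) → no; 1× Br → match; 2× C → no; 1× O → match; 1× F → match.
Summing the matching environments: 1 + 1 + 1 = 3 matching atoms.

3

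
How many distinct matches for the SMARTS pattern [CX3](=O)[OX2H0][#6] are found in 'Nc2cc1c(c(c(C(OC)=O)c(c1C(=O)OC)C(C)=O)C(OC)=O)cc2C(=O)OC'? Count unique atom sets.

4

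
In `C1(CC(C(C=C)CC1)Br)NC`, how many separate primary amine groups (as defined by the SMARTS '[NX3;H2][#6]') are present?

0

[NX3;H2][#6] is the SMARTS for a primary amine: a trivalent nitrogen with two H attached to carbon.
The molecule has an N-methylamino group (-NHCH3), but the nitrogen bears two carbons and only one H (H1), not H2; nothing else fits, so there are 0 matches.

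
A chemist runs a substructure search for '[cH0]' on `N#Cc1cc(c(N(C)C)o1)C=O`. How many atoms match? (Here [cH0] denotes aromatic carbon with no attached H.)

The query [cH0] means: aromatic carbon with no attached hydrogen (substituted or ring-fusion).
Check the 12 heavy atoms by environment: 1× o (aromatic, H0) → no; 3× c (aromatic, H0) → match; 1× c (aromatic, H1) → no; 1× C (H1) → no; 1× O (H0) → no; 1× C (H0) → no; 2× N (H0) → no; 2× C (H3) → no.
That gives 3 matching atoms.

3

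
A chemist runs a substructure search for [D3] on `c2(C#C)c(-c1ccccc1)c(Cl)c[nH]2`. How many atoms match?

4

Check the 14 heavy atoms by environment: 1× n (aromatic, D2) → no; 4× c (aromatic, D3) → match; 6× c (aromatic, D2) → no; 1× Cl (D1) → no; 1× C (D2) → no; 1× C (D1) → no.
That gives 4 matching atoms.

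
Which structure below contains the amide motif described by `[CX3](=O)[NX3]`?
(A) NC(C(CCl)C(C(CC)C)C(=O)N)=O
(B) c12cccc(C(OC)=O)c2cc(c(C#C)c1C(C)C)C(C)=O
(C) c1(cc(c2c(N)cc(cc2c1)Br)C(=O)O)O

A

[CX3](=O)[NX3] describes a carbonyl carbon bonded to a trivalent nitrogen (an amide).
(A) contains a primary amide (-C(=O)NH2), which satisfies every atom and bond constraint.
(B) has a methyl-ester group (-C(=O)OCH3) but the carbonyl is bonded to O, not to an NX3 nitrogen.
(C) has a carboxylic acid group (-C(=O)OH) but the carbonyl is bonded to O, not to an NX3 nitrogen.
So the answer is (A).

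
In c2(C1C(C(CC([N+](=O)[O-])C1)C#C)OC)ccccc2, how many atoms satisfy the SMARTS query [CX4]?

7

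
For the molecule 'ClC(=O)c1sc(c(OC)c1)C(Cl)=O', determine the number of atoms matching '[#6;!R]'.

3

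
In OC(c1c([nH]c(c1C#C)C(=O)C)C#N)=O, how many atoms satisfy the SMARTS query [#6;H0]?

The query [#6;H0] means: any carbon with no attached hydrogen.
Check the 15 heavy atoms by environment: 1× n (aromatic, H1) → no; 4× c (aromatic, H0) → match; 4× C (H0) → match; 1× C (H1) → no; 1× N (H0) → no; 2× O (H0) → no; 1× C (H3) → no; 1× O (H1) → no.
Summing the matching environments: 4 + 4 = 8 matching atoms.

8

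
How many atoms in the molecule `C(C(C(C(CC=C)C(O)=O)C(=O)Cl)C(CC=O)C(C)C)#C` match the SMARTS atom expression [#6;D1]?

4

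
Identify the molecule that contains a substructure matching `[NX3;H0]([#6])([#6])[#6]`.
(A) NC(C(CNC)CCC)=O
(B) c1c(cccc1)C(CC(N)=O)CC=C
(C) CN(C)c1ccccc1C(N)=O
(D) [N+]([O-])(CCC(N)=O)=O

[NX3;H0]([#6])([#6])[#6] describes a trivalent nitrogen with no H, bonded to three carbons (a tertiary amine).
(A) has a primary amide (-C(=O)NH2) but the amide nitrogen has H2 and only one carbon neighbour.
(B) has a primary amide (-C(=O)NH2) but the amide nitrogen has H2 and only one carbon neighbour.
(C) contains a dimethylamino group (-N(CH3)2), which satisfies every atom and bond constraint.
(D) has a primary amide (-C(=O)NH2) but the amide nitrogen has H2 and only one carbon neighbour.
So the answer is (C).

C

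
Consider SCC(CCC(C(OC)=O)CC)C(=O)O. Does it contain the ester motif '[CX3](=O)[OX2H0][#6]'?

Yes

The pattern [CX3](=O)[OX2H0][#6] describes a carbonyl carbon bonded to an oxygen that is itself bonded to carbon (no H on that O) — an ester.
The molecule carries a methyl-ester group (-C(=O)OCH3), whose atoms satisfy every constraint of the query, so the pattern matches.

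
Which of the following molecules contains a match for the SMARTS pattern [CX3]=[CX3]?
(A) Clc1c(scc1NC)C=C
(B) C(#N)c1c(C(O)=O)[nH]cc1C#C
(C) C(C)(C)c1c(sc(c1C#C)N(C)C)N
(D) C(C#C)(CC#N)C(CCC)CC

A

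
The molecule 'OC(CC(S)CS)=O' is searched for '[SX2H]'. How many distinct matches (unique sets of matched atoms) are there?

[SX2H] is the SMARTS for a thiol: an aliphatic sulfur with two connections, one being H.
The molecule carries 2 separate instances of a thiol (-SH) meeting every constraint; each maps to a distinct set of atoms, giving 2 matches.

2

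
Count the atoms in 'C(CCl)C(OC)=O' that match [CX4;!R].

The query [CX4;!R] means: aliphatic carbon with four total connections, not in a ring.
Check the 7 heavy atoms by environment: 3× C (X4, acyclic) → match; 1× C (X3, acyclic) → no; 1× O (X1, acyclic) → no; 1× O (X2, acyclic) → no; 1× Cl (X1, acyclic) → no.
That gives 3 matching atoms.

3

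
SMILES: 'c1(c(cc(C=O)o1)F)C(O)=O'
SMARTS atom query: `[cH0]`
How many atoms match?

The query [cH0] means: aromatic carbon with no attached hydrogen (substituted or ring-fusion).
Check the 11 heavy atoms by environment: 1× o (aromatic, H0) → no; 3× c (aromatic, H0) → match; 1× c (aromatic, H1) → no; 1× F (H0) → no; 1× C (H1) → no; 2× O (H0) → no; 1× C (H0) → no; 1× O (H1) → no.
That gives 3 matching atoms.

3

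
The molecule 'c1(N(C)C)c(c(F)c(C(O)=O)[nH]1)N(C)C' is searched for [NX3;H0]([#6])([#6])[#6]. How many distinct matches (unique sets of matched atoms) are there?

[NX3;H0]([#6])([#6])[#6] is the SMARTS for a tertiary amine: a trivalent nitrogen with no H, bonded to three carbons.
The molecule carries 2 separate instances of a dimethylamino group (-N(CH3)2) meeting every constraint; each maps to a distinct set of atoms, giving 2 matches.

2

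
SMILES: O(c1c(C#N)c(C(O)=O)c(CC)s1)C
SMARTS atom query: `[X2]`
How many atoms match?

4

The query [X2] means: any atom with exactly two total connections (bonds + H).
Check the 14 heavy atoms by environment: 1× s (aromatic, X2) → match; 4× c (aromatic, X3) → no; 1× C (X2) → match; 1× N (X1) → no; 1× C (X3) → no; 1× O (X1) → no; 2× O (X2) → match; 3× C (X4) → no.
Summing the matching environments: 1 + 1 + 2 = 4 matching atoms.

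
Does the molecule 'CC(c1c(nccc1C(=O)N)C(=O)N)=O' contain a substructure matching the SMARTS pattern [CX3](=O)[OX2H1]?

No

The pattern [CX3](=O)[OX2H1] describes an sp2 carbon double-bonded to O and single-bonded to an -OH oxygen — a carboxylic acid.
The closest candidate here is a primary amide (-C(=O)NH2), but the carbonyl is bonded to N, not to an -OH oxygen. No other fragment satisfies the full query, so there is no match.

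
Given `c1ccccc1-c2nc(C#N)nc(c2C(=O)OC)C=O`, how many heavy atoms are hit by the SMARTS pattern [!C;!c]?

The query [!C;!c] means: neither aliphatic nor aromatic carbon — same as [!#6].
Check the 20 heavy atoms by environment: 2× n (aromatic) → match; 10× c (aromatic) → no; 4× C → no; 3× O → match; 1× N → match.
Summing the matching environments: 2 + 3 + 1 = 6 matching atoms.

6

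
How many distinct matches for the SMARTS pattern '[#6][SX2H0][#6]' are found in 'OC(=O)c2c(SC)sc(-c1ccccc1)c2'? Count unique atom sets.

1

[#6][SX2H0][#6] is the SMARTS for a thioether: an aliphatic sulfur bridging two carbons with no H on the sulfur.
Exactly one fragment in the molecule meets all constraints, giving 1 match.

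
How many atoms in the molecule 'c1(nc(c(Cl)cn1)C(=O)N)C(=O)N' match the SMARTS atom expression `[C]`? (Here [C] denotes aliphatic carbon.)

The query [C] means: uppercase C matches aliphatic (non-aromatic) carbon only.
Check the 13 heavy atoms by environment: 2× n (aromatic) → no; 4× c (aromatic) → no; 2× C → match; 2× O → no; 2× N → no; 1× Cl → no.
That gives 2 matching atoms.

2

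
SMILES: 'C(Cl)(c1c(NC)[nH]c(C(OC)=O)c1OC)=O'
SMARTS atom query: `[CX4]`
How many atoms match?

3

Check the 16 heavy atoms by environment: 1× n (aromatic, X3) → no; 4× c (aromatic, X3) → no; 2× C (X3) → no; 2× O (X1) → no; 1× Cl (X1) → no; 1× N (X3) → no; 3× C (X4) → match; 2× O (X2) → no.
That gives 3 matching atoms.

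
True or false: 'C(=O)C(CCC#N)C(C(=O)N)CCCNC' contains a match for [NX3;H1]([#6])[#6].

True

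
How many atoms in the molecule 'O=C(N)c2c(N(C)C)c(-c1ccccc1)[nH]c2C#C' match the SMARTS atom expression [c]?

10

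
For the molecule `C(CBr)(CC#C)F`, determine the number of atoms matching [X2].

2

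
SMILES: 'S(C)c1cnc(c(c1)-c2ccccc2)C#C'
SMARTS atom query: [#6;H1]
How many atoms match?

8

The query [#6;H1] means: any carbon bearing exactly one hydrogen.
Check the 16 heavy atoms by environment: 1× n (aromatic, H0) → no; 4× c (aromatic, H0) → no; 7× c (aromatic, H1) → match; 1× S (H0) → no; 1× C (H3) → no; 1× C (H0) → no; 1× C (H1) → match.
Summing the matching environments: 7 + 1 = 8 matching atoms.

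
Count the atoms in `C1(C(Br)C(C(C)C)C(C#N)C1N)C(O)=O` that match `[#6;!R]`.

5

The query [#6;!R] means: carbon not in any ring.
Check the 15 heavy atoms by environment: 5× C (in 5-ring) → no; 1× Br (acyclic) → no; 5× C (acyclic) → match; 2× N (acyclic) → no; 2× O (acyclic) → no.
That gives 5 matching atoms.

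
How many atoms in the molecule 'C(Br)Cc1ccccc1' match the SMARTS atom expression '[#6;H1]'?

The query [#6;H1] means: any carbon bearing exactly one hydrogen.
Check the 9 heavy atoms by environment: 2× C (H2) → no; 1× Br (H0) → no; 1× c (aromatic, H0) → no; 5× c (aromatic, H1) → match.
That gives 5 matching atoms.

5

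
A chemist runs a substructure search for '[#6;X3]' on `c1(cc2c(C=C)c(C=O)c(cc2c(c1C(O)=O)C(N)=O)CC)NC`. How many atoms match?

15

The query [#6;X3] means: any carbon (aromatic or not) with three total connections.
Check the 24 heavy atoms by environment: 10× c (aromatic, X3) → match; 3× C (X4) → no; 5× C (X3) → match; 3× O (X1) → no; 2× N (X3) → no; 1× O (X2) → no.
Summing the matching environments: 10 + 5 = 15 matching atoms.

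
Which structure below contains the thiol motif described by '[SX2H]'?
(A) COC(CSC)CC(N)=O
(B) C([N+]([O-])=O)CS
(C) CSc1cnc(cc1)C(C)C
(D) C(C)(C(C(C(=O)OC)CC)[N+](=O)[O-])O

B

[SX2H] describes an aliphatic sulfur with two connections, one being H (a thiol).
(A) has a methylthio ether (-SCH3) but the sulfur has H0 (bonded to two carbons), not H1.
(B) contains a thiol (-SH), which satisfies every atom and bond constraint.
(C) has a methylthio ether (-SCH3) but the sulfur has H0 (bonded to two carbons), not H1.
(D) has a hydroxyl group (-OH) but it is an -OH, not an -SH.
So the answer is (B).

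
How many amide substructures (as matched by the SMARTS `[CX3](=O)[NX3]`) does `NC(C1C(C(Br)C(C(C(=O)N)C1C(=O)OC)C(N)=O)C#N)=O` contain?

3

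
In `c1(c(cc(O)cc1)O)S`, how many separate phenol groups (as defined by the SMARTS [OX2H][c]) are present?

2

[OX2H][c] is the SMARTS for a phenol: a hydroxyl oxygen attached to an aromatic carbon.
The molecule carries 2 separate instances of a hydroxyl group (-OH) meeting every constraint; each maps to a distinct set of atoms, giving 2 matches.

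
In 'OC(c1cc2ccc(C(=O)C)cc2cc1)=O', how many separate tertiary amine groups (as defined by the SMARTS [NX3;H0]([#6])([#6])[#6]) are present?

[NX3;H0]([#6])([#6])[#6] is the SMARTS for a tertiary amine: a trivalent nitrogen with no H, bonded to three carbons.
No fragment in the molecule satisfies every constraint, giving 0 matches.

0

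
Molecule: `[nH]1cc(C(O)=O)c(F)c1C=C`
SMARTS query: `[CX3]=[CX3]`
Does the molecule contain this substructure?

The pattern [CX3]=[CX3] describes a non-aromatic C=C double bond between two sp2 carbons — an alkene.
The molecule carries a vinyl group (-CH=CH2), whose atoms satisfy every constraint of the query, so the pattern matches.

Yes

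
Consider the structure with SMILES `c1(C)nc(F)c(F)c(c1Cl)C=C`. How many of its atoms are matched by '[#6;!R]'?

Check the 12 heavy atoms by environment: 1× n (aromatic, in 6-ring) → no; 5× c (aromatic, in 6-ring) → no; 2× F (acyclic) → no; 1× Cl (acyclic) → no; 3× C (acyclic) → match.
That gives 3 matching atoms.

3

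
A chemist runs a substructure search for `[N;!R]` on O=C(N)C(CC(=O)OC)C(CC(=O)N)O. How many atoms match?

2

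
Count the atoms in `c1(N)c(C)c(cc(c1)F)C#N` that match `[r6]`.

6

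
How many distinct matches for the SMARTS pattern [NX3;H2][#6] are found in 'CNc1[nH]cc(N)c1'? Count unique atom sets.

[NX3;H2][#6] is the SMARTS for a primary amine: a trivalent nitrogen with two H attached to carbon.
Exactly one fragment in the molecule meets all constraints, giving 1 match.

1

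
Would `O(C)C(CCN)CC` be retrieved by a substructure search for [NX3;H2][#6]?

Yes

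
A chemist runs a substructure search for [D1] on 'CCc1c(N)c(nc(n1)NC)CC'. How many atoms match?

4

Check the 13 heavy atoms by environment: 2× n (aromatic, D2) → no; 4× c (aromatic, D3) → no; 2× C (D2) → no; 3× C (D1) → match; 1× N (D1) → match; 1× N (D2) → no.
Summing the matching environments: 3 + 1 = 4 matching atoms.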